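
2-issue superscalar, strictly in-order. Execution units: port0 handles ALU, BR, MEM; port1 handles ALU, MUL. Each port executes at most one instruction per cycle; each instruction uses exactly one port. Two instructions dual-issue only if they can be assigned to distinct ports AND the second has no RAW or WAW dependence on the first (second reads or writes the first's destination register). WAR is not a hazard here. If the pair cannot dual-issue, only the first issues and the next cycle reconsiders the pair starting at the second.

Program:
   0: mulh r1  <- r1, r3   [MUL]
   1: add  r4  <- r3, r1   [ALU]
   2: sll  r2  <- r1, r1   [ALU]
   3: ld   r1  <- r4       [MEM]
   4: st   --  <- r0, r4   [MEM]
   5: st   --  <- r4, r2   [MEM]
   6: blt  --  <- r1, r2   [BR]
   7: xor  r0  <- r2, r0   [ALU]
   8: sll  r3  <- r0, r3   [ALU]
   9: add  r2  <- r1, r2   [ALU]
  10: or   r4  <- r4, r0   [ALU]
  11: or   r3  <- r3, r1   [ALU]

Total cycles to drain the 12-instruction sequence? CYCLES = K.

CYCLES = 8

[0] i0  mulh  -- RAW r1
[1] i1/i2  add+sll  -- dual
[2] i3  ld  -- no-port MEM/MEM
[3] i4  st  -- no-port MEM/MEM
[4] i5  st  -- no-port MEM/BR
[5] i6/i7  blt+xor  -- dual
[6] i8/i9  sll+add  -- dual
[7] i10/i11  or+or  -- dual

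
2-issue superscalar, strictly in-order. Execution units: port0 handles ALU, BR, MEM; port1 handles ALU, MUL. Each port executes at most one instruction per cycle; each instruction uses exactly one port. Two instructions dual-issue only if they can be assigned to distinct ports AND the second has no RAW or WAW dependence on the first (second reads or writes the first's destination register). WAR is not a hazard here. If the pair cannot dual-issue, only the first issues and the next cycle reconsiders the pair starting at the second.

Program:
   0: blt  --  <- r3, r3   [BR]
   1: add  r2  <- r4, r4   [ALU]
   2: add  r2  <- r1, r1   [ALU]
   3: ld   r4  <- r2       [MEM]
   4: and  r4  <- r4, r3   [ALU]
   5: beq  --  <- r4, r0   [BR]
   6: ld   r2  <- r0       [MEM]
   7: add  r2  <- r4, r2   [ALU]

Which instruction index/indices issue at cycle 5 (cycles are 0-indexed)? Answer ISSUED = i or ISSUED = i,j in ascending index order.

ISSUED = 6

t=0 i0+i1:blt.BR add.ALU ; 2-wide
t=1 i2:add.ALU ; RAW r2
t=2 i3:ld.MEM ; RAW+WAW r4
t=3 i4:and.ALU ; RAW r4
t=4 i5:beq.BR ; no-port BR/MEM
t=5 i6:ld.MEM ; RAW+WAW r2
t=6 i7:add.ALU ; tail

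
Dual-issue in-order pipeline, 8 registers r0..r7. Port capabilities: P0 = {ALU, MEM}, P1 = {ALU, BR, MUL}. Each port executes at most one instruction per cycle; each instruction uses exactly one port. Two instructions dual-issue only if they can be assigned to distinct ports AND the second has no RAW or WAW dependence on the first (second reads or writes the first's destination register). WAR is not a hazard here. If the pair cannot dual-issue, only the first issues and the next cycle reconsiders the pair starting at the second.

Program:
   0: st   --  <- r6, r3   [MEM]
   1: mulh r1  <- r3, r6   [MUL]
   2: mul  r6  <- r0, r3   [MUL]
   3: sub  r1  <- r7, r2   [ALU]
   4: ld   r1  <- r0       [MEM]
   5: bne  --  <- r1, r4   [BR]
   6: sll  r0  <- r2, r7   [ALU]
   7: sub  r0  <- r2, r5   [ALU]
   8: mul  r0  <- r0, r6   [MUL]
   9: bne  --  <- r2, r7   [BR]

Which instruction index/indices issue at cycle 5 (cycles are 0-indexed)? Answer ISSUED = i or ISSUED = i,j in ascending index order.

#0 head=0: st.MEM/mulh.MUL i0,i1 dual
#1 head=2: mul.MUL/sub.ALU i2,i3 dual
#2 head=4: ld.MEM i4 RAW r1
#3 head=5: bne.BR/sll.ALU i5,i6 dual
#4 head=7: sub.ALU i7 RAW+WAW r0
#5 head=8: mul.MUL i8 no-port MUL/BR
#6 head=9: bne.BR i9 tail

ISSUED = 8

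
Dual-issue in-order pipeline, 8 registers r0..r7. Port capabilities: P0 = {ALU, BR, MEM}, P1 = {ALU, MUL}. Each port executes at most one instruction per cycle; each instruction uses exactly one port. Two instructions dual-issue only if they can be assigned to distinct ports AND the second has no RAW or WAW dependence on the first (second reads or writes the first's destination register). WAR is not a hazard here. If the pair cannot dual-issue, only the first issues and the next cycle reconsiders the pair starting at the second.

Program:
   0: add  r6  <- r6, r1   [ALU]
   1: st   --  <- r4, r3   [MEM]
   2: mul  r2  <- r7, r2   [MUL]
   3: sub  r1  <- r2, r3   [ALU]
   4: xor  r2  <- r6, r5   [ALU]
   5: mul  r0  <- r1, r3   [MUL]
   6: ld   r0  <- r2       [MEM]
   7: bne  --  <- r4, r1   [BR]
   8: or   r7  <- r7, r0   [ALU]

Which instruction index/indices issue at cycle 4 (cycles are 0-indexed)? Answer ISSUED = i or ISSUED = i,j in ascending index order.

ISSUED = 6

t=0 i0/i1:add/st ; dual
t=1 i2:mul ; RAW r2
t=2 i3/i4:sub/xor ; dual
t=3 i5:mul ; WAW r0
t=4 i6:ld ; no-port MEM/BR
t=5 i7/i8:bne/or ; dual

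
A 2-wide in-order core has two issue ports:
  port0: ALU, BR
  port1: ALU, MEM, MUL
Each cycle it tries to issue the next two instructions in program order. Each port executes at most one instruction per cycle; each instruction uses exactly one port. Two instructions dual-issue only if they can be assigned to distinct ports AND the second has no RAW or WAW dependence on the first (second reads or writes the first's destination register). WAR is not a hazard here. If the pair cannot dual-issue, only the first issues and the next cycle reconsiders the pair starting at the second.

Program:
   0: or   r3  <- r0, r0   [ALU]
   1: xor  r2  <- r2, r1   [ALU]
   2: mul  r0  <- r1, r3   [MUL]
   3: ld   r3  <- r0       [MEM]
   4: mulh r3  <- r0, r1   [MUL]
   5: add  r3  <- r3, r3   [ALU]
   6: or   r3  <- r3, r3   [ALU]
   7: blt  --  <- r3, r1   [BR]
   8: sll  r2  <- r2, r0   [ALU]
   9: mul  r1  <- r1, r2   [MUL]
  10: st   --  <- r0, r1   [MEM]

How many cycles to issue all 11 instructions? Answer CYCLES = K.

CYCLES = 9

#0 head=0: or xor i0&i1 pair
#1 head=2: mul i2 no-port MUL/MEM
#2 head=3: ld i3 no-port MEM/MUL
#3 head=4: mulh i4 RAW+WAW r3
#4 head=5: add i5 RAW+WAW r3
#5 head=6: or i6 RAW r3
#6 head=7: blt sll i7&i8 pair
#7 head=9: mul i9 no-port MUL/MEM
#8 head=10: st i10 tail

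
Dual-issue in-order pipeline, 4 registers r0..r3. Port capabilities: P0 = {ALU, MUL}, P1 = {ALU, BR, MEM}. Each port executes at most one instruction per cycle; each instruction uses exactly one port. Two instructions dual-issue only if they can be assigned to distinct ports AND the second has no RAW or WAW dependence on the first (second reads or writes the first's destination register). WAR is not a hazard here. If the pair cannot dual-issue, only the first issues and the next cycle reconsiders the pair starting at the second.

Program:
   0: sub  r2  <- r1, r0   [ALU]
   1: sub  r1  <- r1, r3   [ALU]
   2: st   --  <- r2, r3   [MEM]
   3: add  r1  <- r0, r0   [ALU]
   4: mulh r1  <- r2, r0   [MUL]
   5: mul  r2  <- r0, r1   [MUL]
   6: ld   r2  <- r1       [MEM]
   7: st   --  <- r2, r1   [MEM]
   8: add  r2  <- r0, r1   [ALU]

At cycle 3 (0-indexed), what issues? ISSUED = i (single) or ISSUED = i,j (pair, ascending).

ISSUED = 5

  cy0 -> i0+i1 (sub/sub) pair
  cy1 -> i2+i3 (st/add) pair
  cy2 -> i4 (mulh) no-port MUL/MUL
  cy3 -> i5 (mul) WAW r2
  cy4 -> i6 (ld) no-port MEM/MEM
  cy5 -> i7+i8 (st/add) pair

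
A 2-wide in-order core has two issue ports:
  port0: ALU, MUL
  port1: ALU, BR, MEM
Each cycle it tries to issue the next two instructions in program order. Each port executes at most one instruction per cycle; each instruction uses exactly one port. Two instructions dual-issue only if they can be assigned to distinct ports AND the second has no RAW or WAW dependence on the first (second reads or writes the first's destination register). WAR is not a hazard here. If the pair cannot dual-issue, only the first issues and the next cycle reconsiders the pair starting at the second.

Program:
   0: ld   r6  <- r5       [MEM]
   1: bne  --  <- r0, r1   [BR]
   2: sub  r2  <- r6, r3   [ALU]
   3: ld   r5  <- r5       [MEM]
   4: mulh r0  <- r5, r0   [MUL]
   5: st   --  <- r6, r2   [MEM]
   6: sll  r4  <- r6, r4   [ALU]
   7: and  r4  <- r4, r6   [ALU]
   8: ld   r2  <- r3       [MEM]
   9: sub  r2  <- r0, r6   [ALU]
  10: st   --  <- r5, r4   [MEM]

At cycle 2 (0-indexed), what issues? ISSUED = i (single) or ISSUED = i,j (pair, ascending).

t=0 i0:ld ; no-port MEM/BR
t=1 i1+i2:bne sub ; pair
t=2 i3:ld ; RAW r5
t=3 i4+i5:mulh st ; pair
t=4 i6:sll ; RAW+WAW r4
t=5 i7+i8:and ld ; pair
t=6 i9+i10:sub st ; pair

ISSUED = 3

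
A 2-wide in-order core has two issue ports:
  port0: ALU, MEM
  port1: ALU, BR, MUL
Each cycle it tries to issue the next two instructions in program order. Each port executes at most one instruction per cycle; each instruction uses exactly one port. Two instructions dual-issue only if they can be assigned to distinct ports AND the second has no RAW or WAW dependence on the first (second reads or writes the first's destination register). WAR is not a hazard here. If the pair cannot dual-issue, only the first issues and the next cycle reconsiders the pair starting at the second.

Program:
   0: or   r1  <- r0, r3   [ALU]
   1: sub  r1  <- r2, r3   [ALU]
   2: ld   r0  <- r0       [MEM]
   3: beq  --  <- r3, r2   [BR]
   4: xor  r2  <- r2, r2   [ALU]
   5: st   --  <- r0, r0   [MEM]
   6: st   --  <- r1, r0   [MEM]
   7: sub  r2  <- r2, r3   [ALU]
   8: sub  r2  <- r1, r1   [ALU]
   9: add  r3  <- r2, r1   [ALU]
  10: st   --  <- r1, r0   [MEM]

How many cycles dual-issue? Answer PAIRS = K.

c0: i0 or  WAW r1
c1: i1,i2 sub+ld  2-wide
c2: i3,i4 beq+xor  2-wide
c3: i5 st  no-port MEM/MEM
c4: i6,i7 st+sub  2-wide
c5: i8 sub  RAW r2
c6: i9,i10 add+st  2-wide

PAIRS = 4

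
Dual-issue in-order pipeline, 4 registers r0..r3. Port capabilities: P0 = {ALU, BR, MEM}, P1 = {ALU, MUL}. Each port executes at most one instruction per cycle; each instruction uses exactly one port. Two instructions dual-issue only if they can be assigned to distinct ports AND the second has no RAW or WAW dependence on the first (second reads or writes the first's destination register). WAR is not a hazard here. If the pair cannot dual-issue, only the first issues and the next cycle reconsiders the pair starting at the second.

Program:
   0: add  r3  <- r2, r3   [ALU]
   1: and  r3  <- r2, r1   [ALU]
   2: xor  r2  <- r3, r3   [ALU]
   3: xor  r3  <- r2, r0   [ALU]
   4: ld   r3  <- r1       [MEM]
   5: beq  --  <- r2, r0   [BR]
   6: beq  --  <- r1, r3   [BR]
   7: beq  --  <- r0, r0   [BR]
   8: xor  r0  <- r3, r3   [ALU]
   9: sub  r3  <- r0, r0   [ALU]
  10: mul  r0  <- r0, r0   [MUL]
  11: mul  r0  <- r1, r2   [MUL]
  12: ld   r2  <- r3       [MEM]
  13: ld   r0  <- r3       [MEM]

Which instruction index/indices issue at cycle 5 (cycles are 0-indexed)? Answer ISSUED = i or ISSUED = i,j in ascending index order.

ISSUED = 5

t=0 i0:add.ALU ; WAW r3
t=1 i1:and.ALU ; RAW r3
t=2 i2:xor.ALU ; RAW r2
t=3 i3:xor.ALU ; WAW r3
t=4 i4:ld.MEM ; no-port MEM/BR
t=5 i5:beq.BR ; no-port BR/BR
t=6 i6:beq.BR ; no-port BR/BR
t=7 i7+i8:beq.BR+xor.ALU ; dual
t=8 i9+i10:sub.ALU+mul.MUL ; dual
t=9 i11+i12:mul.MUL+ld.MEM ; dual
t=10 i13:ld.MEM ; tail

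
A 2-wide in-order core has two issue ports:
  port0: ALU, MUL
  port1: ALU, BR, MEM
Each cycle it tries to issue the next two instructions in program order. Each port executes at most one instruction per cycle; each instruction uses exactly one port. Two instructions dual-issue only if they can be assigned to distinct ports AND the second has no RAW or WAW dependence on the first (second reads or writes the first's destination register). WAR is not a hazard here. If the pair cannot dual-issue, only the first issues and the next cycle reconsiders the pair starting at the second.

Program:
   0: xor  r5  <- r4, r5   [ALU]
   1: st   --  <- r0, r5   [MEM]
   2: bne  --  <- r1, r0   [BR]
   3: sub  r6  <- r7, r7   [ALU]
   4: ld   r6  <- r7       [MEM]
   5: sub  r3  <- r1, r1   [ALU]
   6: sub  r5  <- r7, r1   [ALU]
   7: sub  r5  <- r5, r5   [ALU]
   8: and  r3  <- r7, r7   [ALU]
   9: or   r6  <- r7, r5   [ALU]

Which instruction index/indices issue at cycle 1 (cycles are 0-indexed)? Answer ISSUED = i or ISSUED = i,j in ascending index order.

#0 head=0: xor.ALU i0 RAW r5
#1 head=1: st.MEM i1 no-port MEM/BR
#2 head=2: bne.BR;sub.ALU i2+i3 dual
#3 head=4: ld.MEM;sub.ALU i4+i5 dual
#4 head=6: sub.ALU i6 RAW+WAW r5
#5 head=7: sub.ALU;and.ALU i7+i8 dual
#6 head=9: or.ALU i9 tail

ISSUED = 1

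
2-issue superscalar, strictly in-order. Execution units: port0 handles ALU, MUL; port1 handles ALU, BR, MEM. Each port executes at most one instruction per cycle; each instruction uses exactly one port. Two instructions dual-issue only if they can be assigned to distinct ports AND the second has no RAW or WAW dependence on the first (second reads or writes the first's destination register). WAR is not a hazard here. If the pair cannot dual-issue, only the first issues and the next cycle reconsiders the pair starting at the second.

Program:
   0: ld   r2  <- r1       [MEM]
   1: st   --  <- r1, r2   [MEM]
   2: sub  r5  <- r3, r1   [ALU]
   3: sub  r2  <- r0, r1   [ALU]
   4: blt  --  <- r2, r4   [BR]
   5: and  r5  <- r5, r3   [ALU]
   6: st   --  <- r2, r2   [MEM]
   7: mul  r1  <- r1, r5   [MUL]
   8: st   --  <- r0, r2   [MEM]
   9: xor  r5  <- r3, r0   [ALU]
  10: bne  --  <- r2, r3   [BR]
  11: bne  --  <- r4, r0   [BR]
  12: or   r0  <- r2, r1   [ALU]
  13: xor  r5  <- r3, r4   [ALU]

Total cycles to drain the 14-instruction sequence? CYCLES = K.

0. ld.MEM @i0  | no-port MEM/MEM
1. st.MEM+sub.ALU @i1+i2  | dual
2. sub.ALU @i3  | RAW r2
3. blt.BR+and.ALU @i4+i5  | dual
4. st.MEM+mul.MUL @i6+i7  | dual
5. st.MEM+xor.ALU @i8+i9  | dual
6. bne.BR @i10  | no-port BR/BR
7. bne.BR+or.ALU @i11+i12  | dual
8. xor.ALU @i13  | tail

CYCLES = 9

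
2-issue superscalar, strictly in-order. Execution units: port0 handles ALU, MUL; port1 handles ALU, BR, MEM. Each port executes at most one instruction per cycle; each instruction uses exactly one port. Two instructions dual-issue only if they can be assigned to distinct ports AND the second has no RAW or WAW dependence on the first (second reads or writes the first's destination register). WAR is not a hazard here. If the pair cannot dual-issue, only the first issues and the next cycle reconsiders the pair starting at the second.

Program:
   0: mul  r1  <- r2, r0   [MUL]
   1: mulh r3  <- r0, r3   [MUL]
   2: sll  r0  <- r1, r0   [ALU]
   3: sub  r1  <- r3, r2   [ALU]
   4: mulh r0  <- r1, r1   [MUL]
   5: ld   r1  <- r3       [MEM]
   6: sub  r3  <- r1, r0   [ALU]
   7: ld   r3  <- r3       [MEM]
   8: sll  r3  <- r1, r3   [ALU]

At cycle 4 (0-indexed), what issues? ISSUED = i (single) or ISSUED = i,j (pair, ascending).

ISSUED = 6

c0: i0 mul.MUL  no-port MUL/MUL
c1: i1/i2 mulh.MUL+sll.ALU  dual
c2: i3 sub.ALU  RAW r1
c3: i4/i5 mulh.MUL+ld.MEM  dual
c4: i6 sub.ALU  RAW+WAW r3
c5: i7 ld.MEM  RAW+WAW r3
c6: i8 sll.ALU  tail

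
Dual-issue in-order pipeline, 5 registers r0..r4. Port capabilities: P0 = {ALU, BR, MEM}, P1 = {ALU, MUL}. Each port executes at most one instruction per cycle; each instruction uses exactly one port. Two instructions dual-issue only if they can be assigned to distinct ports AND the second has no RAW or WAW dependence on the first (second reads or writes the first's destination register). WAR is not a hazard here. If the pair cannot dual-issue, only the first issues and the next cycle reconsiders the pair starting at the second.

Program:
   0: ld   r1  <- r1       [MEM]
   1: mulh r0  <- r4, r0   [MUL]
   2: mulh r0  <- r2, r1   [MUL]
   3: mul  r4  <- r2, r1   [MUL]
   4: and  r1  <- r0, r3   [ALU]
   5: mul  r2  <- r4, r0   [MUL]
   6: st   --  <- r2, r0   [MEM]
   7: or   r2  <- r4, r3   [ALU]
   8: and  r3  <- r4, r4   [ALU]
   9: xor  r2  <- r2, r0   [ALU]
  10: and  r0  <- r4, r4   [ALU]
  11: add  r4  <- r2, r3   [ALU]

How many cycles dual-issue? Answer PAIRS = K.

t=0 i0,i1:ld/mulh ; pair
t=1 i2:mulh ; no-port MUL/MUL
t=2 i3,i4:mul/and ; pair
t=3 i5:mul ; RAW r2
t=4 i6,i7:st/or ; pair
t=5 i8,i9:and/xor ; pair
t=6 i10,i11:and/add ; pair

PAIRS = 5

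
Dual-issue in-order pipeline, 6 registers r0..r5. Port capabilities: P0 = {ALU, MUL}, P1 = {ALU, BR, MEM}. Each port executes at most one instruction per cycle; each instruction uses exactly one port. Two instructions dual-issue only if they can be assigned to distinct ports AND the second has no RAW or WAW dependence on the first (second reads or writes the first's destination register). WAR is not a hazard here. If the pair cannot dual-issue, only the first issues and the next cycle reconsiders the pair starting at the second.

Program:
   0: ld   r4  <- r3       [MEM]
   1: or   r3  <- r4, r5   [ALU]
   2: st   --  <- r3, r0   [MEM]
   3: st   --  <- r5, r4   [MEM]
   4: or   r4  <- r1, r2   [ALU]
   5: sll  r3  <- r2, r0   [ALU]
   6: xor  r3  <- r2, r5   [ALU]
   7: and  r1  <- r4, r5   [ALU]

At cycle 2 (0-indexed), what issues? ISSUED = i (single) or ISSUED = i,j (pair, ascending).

ISSUED = 2

t=0 i0:ld ; RAW r4
t=1 i1:or ; RAW r3
t=2 i2:st ; no-port MEM/MEM
t=3 i3/i4:st;or ; dual
t=4 i5:sll ; WAW r3
t=5 i6/i7:xor;and ; dual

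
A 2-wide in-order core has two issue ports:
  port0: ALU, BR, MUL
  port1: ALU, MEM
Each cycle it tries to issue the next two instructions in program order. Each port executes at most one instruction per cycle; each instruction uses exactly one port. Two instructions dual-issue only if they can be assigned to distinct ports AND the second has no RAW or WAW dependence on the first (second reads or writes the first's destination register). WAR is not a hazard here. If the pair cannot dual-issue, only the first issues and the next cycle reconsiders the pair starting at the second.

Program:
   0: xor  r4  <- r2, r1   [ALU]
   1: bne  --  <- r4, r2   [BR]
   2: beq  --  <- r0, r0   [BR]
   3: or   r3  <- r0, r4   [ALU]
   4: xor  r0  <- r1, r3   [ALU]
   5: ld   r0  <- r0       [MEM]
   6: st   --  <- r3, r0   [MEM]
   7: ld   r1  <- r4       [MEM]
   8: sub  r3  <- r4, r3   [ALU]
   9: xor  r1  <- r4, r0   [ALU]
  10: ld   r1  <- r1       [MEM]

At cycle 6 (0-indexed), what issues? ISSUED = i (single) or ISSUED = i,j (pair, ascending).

ISSUED = 7,8

  cy0 -> i0 (xor) RAW r4
  cy1 -> i1 (bne) no-port BR/BR
  cy2 -> i2+i3 (beq/or) 2-wide
  cy3 -> i4 (xor) RAW+WAW r0
  cy4 -> i5 (ld) no-port MEM/MEM
  cy5 -> i6 (st) no-port MEM/MEM
  cy6 -> i7+i8 (ld/sub) 2-wide
  cy7 -> i9 (xor) RAW+WAW r1
  cy8 -> i10 (ld) tail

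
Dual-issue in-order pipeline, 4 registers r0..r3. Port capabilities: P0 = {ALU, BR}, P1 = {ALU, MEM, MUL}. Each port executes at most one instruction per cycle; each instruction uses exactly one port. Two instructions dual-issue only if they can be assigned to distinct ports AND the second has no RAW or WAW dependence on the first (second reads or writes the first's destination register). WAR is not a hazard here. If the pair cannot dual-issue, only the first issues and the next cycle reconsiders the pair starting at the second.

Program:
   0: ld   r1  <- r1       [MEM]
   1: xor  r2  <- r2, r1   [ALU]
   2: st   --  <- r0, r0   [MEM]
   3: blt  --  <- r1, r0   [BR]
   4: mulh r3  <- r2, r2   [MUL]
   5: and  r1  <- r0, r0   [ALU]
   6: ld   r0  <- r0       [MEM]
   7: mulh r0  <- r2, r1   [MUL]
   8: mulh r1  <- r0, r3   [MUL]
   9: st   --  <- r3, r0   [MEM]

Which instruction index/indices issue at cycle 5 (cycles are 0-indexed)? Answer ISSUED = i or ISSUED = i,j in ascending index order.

ISSUED = 8

  cy0 -> i0 (ld.MEM) RAW r1
  cy1 -> i1+i2 (xor.ALU/st.MEM) 2-wide
  cy2 -> i3+i4 (blt.BR/mulh.MUL) 2-wide
  cy3 -> i5+i6 (and.ALU/ld.MEM) 2-wide
  cy4 -> i7 (mulh.MUL) no-port MUL/MUL
  cy5 -> i8 (mulh.MUL) no-port MUL/MEM
  cy6 -> i9 (st.MEM) tail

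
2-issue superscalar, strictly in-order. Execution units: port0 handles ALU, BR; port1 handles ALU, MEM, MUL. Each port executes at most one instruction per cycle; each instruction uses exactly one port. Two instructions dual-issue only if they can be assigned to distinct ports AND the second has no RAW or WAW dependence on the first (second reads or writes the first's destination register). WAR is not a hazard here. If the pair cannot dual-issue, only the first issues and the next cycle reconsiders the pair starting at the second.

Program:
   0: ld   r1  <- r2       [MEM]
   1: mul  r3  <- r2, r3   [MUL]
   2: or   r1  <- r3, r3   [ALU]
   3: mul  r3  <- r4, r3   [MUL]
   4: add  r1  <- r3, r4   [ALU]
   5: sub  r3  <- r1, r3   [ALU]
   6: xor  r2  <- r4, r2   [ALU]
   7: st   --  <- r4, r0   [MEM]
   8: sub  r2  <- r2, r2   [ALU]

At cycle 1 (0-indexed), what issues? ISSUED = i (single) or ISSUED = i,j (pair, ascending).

ISSUED = 1

0. ld @i0  | no-port MEM/MUL
1. mul @i1  | RAW r3
2. or+mul @i2&i3  | pair
3. add @i4  | RAW r1
4. sub+xor @i5&i6  | pair
5. st+sub @i7&i8  | pair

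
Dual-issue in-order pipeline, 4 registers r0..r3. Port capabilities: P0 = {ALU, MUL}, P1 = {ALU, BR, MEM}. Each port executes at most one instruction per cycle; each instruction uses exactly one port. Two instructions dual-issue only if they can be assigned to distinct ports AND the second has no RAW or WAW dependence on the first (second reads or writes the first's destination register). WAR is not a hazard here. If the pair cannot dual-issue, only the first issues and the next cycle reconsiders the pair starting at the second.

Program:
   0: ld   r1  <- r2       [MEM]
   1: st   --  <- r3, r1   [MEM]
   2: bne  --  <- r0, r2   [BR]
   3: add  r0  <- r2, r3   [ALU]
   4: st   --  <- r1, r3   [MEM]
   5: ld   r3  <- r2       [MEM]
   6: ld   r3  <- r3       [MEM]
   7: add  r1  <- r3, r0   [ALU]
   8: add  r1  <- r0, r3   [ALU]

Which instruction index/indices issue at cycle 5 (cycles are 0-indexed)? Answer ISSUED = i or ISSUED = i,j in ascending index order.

ISSUED = 6

[0] i0  ld.MEM  -- no-port MEM/MEM
[1] i1  st.MEM  -- no-port MEM/BR
[2] i2+i3  bne.BR add.ALU  -- 2-wide
[3] i4  st.MEM  -- no-port MEM/MEM
[4] i5  ld.MEM  -- no-port MEM/MEM
[5] i6  ld.MEM  -- RAW r3
[6] i7  add.ALU  -- WAW r1
[7] i8  add.ALU  -- tail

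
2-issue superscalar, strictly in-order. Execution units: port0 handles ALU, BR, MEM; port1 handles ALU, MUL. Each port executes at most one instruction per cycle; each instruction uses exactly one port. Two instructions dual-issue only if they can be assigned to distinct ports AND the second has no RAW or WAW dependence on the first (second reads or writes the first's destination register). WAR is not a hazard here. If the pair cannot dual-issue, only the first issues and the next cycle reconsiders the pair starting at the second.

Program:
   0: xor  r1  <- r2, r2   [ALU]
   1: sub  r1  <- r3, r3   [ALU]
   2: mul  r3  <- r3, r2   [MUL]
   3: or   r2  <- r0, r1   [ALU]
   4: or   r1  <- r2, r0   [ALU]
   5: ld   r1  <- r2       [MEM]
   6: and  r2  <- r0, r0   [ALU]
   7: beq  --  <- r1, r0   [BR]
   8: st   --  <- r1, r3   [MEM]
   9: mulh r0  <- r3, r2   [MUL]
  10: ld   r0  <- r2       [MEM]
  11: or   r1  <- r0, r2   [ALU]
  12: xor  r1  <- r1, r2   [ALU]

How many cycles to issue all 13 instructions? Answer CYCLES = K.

  cy0 -> i0 (xor) WAW r1
  cy1 -> i1,i2 (sub/mul) 2-wide
  cy2 -> i3 (or) RAW r2
  cy3 -> i4 (or) WAW r1
  cy4 -> i5,i6 (ld/and) 2-wide
  cy5 -> i7 (beq) no-port BR/MEM
  cy6 -> i8,i9 (st/mulh) 2-wide
  cy7 -> i10 (ld) RAW r0
  cy8 -> i11 (or) RAW+WAW r1
  cy9 -> i12 (xor) tail

CYCLES = 10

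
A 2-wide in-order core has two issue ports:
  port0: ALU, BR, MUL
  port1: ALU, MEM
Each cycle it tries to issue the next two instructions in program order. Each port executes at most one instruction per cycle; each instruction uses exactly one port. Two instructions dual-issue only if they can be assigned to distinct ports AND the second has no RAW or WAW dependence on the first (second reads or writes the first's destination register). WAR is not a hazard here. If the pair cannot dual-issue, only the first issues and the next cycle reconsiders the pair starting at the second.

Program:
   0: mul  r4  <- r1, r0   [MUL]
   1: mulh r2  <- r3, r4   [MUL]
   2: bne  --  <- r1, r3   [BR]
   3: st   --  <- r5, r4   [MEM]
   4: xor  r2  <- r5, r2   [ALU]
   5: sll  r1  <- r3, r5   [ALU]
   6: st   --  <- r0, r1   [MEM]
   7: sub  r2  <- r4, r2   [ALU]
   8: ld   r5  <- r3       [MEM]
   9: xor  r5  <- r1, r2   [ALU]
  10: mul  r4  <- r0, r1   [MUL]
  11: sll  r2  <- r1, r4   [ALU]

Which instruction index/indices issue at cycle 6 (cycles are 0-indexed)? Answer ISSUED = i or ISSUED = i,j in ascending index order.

ISSUED = 9,10

  cy0 -> i0 (mul.MUL) no-port MUL/MUL
  cy1 -> i1 (mulh.MUL) no-port MUL/BR
  cy2 -> i2,i3 (bne.BR;st.MEM) dual
  cy3 -> i4,i5 (xor.ALU;sll.ALU) dual
  cy4 -> i6,i7 (st.MEM;sub.ALU) dual
  cy5 -> i8 (ld.MEM) WAW r5
  cy6 -> i9,i10 (xor.ALU;mul.MUL) dual
  cy7 -> i11 (sll.ALU) tail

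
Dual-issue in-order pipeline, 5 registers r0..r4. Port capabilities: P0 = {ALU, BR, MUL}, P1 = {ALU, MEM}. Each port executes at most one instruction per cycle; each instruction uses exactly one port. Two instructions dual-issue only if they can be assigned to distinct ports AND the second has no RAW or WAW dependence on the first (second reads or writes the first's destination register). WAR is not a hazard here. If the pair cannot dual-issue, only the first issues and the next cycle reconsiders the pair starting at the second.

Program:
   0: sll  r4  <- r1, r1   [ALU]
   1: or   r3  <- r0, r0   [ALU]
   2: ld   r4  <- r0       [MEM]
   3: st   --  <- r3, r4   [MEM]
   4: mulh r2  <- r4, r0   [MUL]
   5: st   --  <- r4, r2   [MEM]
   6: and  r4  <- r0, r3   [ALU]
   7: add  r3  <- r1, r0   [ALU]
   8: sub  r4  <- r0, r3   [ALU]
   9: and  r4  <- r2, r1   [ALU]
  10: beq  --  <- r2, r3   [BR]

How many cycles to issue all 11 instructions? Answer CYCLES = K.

CYCLES = 7

t=0 i0+i1:sll;or ; 2-wide
t=1 i2:ld ; no-port MEM/MEM
t=2 i3+i4:st;mulh ; 2-wide
t=3 i5+i6:st;and ; 2-wide
t=4 i7:add ; RAW r3
t=5 i8:sub ; WAW r4
t=6 i9+i10:and;beq ; 2-wide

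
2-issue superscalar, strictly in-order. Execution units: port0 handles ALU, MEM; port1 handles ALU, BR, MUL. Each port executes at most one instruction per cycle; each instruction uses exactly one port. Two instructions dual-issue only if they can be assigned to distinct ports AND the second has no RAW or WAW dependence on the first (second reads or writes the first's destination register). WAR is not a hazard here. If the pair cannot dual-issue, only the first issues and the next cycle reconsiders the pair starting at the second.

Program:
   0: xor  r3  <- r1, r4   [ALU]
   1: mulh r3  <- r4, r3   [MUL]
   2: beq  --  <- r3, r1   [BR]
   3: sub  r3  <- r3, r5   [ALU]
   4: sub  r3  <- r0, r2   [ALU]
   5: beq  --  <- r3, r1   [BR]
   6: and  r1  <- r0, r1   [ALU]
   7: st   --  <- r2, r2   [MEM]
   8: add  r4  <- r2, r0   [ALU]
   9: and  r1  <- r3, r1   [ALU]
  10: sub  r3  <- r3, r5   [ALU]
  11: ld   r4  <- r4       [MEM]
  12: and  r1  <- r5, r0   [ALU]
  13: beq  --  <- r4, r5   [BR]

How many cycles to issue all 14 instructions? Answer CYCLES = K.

#0 head=0: xor.ALU i0 RAW+WAW r3
#1 head=1: mulh.MUL i1 no-port MUL/BR
#2 head=2: beq.BR;sub.ALU i2/i3 dual
#3 head=4: sub.ALU i4 RAW r3
#4 head=5: beq.BR;and.ALU i5/i6 dual
#5 head=7: st.MEM;add.ALU i7/i8 dual
#6 head=9: and.ALU;sub.ALU i9/i10 dual
#7 head=11: ld.MEM;and.ALU i11/i12 dual
#8 head=13: beq.BR i13 tail

CYCLES = 9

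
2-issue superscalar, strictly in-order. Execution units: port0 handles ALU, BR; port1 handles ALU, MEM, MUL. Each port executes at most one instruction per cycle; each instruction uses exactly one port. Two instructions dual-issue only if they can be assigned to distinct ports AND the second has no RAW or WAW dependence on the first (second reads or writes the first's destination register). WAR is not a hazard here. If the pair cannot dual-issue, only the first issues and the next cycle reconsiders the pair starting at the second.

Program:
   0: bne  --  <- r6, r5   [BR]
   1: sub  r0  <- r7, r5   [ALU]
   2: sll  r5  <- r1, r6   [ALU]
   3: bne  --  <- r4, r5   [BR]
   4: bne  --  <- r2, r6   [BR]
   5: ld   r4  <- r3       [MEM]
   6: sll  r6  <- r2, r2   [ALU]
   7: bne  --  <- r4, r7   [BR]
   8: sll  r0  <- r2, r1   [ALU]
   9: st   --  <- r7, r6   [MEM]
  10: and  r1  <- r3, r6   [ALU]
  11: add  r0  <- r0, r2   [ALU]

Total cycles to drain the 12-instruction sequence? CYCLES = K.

[0] i0/i1  bne;sub  -- dual
[1] i2  sll  -- RAW r5
[2] i3  bne  -- no-port BR/BR
[3] i4/i5  bne;ld  -- dual
[4] i6/i7  sll;bne  -- dual
[5] i8/i9  sll;st  -- dual
[6] i10/i11  and;add  -- dual

CYCLES = 7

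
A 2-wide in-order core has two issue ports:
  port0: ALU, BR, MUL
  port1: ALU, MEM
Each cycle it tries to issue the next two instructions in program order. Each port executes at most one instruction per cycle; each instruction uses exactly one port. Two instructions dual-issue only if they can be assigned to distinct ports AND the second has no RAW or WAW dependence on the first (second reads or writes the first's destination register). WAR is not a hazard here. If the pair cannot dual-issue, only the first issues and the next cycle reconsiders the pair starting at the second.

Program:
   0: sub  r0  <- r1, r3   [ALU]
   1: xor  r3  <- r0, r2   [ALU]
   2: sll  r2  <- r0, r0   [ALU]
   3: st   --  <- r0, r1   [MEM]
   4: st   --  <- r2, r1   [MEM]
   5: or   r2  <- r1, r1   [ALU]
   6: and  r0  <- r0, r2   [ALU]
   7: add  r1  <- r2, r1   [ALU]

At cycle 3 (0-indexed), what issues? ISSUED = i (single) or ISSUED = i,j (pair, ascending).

t=0 i0:sub.ALU ; RAW r0
t=1 i1/i2:xor.ALU;sll.ALU ; 2-wide
t=2 i3:st.MEM ; no-port MEM/MEM
t=3 i4/i5:st.MEM;or.ALU ; 2-wide
t=4 i6/i7:and.ALU;add.ALU ; 2-wide

ISSUED = 4,5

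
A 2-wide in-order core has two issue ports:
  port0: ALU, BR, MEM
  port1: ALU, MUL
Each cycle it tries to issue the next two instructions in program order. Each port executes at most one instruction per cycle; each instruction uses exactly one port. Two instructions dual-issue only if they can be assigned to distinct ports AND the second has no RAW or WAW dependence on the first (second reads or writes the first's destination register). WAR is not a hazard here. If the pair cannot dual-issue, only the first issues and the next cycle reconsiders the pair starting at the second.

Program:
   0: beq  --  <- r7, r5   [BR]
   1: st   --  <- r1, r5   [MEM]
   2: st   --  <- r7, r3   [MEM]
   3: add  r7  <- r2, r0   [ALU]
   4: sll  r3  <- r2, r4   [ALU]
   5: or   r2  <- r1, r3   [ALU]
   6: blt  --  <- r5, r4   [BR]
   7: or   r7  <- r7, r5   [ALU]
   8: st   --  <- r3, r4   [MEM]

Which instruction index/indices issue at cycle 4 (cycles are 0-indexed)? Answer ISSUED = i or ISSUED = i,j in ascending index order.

ISSUED = 5,6

0. beq @i0  | no-port BR/MEM
1. st @i1  | no-port MEM/MEM
2. st;add @i2+i3  | pair
3. sll @i4  | RAW r3
4. or;blt @i5+i6  | pair
5. or;st @i7+i8  | pair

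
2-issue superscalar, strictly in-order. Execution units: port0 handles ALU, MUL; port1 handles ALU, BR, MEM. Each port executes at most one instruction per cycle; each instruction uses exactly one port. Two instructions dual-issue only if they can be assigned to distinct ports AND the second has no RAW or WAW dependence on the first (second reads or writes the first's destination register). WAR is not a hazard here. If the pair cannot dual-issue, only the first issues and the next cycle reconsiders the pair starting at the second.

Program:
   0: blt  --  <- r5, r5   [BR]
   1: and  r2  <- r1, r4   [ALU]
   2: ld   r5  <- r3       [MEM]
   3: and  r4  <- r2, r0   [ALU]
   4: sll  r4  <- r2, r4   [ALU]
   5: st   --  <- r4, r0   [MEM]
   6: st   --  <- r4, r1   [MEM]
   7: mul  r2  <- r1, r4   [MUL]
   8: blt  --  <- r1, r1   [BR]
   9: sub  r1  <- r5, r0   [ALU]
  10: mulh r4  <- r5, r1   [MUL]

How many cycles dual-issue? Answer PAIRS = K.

PAIRS = 4

  cy0 -> i0&i1 (blt.BR;and.ALU) dual
  cy1 -> i2&i3 (ld.MEM;and.ALU) dual
  cy2 -> i4 (sll.ALU) RAW r4
  cy3 -> i5 (st.MEM) no-port MEM/MEM
  cy4 -> i6&i7 (st.MEM;mul.MUL) dual
  cy5 -> i8&i9 (blt.BR;sub.ALU) dual
  cy6 -> i10 (mulh.MUL) tail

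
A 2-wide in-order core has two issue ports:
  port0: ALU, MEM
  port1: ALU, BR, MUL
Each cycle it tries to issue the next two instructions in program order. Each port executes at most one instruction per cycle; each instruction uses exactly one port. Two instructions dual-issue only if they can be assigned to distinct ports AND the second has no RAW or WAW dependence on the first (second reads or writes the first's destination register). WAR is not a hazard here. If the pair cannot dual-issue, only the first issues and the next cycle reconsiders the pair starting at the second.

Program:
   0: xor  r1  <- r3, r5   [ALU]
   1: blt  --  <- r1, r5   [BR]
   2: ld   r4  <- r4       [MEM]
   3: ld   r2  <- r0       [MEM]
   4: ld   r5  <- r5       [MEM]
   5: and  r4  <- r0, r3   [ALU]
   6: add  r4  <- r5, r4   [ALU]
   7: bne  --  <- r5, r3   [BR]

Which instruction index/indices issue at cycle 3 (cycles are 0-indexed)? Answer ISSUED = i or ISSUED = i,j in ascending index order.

[0] i0  xor.ALU  -- RAW r1
[1] i1&i2  blt.BR+ld.MEM  -- 2-wide
[2] i3  ld.MEM  -- no-port MEM/MEM
[3] i4&i5  ld.MEM+and.ALU  -- 2-wide
[4] i6&i7  add.ALU+bne.BR  -- 2-wide

ISSUED = 4,5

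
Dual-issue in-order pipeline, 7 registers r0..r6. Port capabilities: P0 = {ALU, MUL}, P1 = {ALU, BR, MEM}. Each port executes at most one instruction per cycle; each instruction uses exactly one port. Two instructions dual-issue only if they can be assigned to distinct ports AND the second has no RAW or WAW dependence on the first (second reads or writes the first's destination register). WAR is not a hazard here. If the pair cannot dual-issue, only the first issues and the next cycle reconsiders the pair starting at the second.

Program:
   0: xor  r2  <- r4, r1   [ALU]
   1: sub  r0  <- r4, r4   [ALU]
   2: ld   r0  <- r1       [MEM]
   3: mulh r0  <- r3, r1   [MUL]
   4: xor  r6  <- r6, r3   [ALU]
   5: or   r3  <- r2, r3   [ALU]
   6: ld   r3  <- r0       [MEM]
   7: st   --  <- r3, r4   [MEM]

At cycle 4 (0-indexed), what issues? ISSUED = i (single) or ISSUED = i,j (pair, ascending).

ISSUED = 6

0. xor.ALU sub.ALU @i0/i1  | dual
1. ld.MEM @i2  | WAW r0
2. mulh.MUL xor.ALU @i3/i4  | dual
3. or.ALU @i5  | WAW r3
4. ld.MEM @i6  | no-port MEM/MEM
5. st.MEM @i7  | tail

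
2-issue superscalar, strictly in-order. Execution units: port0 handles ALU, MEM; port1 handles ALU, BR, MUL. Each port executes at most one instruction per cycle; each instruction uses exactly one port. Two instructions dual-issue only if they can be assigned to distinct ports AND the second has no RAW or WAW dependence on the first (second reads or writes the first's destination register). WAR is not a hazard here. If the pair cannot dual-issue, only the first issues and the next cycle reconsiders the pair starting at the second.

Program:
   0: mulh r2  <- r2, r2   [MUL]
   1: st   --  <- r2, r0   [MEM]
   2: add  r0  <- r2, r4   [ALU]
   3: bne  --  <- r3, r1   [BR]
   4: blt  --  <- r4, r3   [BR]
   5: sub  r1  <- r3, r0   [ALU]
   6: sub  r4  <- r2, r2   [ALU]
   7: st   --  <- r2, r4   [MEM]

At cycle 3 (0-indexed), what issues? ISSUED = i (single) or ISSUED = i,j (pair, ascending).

#0 head=0: mulh i0 RAW r2
#1 head=1: st/add i1+i2 dual
#2 head=3: bne i3 no-port BR/BR
#3 head=4: blt/sub i4+i5 dual
#4 head=6: sub i6 RAW r4
#5 head=7: st i7 tail

ISSUED = 4,5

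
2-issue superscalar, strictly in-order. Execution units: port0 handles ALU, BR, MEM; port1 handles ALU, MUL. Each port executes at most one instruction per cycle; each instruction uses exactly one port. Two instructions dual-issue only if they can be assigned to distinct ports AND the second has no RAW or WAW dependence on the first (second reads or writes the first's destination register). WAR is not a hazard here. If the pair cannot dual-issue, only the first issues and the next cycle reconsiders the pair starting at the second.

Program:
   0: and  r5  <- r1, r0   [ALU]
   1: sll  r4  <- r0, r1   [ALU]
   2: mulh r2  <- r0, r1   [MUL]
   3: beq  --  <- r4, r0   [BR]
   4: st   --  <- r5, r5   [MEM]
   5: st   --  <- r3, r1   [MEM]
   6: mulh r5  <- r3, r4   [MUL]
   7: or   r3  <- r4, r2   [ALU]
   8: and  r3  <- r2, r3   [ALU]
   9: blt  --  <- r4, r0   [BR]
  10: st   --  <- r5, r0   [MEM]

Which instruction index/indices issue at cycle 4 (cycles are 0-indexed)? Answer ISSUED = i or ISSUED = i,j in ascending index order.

c0: i0+i1 and.ALU sll.ALU  dual
c1: i2+i3 mulh.MUL beq.BR  dual
c2: i4 st.MEM  no-port MEM/MEM
c3: i5+i6 st.MEM mulh.MUL  dual
c4: i7 or.ALU  RAW+WAW r3
c5: i8+i9 and.ALU blt.BR  dual
c6: i10 st.MEM  tail

ISSUED = 7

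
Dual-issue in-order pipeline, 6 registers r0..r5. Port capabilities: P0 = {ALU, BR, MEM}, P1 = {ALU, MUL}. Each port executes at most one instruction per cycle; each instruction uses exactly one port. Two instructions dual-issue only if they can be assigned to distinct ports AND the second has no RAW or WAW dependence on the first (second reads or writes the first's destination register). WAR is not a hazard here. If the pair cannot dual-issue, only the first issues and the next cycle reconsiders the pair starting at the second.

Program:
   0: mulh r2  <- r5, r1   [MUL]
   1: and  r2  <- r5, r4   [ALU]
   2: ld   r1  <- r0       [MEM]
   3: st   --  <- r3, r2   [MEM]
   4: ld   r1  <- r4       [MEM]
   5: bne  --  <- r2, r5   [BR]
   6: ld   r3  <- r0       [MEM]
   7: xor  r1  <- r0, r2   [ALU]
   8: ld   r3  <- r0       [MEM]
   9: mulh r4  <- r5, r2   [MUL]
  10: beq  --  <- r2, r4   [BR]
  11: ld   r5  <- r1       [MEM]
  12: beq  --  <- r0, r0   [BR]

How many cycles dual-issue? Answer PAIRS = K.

PAIRS = 3

#0 head=0: mulh i0 WAW r2
#1 head=1: and+ld i1&i2 pair
#2 head=3: st i3 no-port MEM/MEM
#3 head=4: ld i4 no-port MEM/BR
#4 head=5: bne i5 no-port BR/MEM
#5 head=6: ld+xor i6&i7 pair
#6 head=8: ld+mulh i8&i9 pair
#7 head=10: beq i10 no-port BR/MEM
#8 head=11: ld i11 no-port MEM/BR
#9 head=12: beq i12 tail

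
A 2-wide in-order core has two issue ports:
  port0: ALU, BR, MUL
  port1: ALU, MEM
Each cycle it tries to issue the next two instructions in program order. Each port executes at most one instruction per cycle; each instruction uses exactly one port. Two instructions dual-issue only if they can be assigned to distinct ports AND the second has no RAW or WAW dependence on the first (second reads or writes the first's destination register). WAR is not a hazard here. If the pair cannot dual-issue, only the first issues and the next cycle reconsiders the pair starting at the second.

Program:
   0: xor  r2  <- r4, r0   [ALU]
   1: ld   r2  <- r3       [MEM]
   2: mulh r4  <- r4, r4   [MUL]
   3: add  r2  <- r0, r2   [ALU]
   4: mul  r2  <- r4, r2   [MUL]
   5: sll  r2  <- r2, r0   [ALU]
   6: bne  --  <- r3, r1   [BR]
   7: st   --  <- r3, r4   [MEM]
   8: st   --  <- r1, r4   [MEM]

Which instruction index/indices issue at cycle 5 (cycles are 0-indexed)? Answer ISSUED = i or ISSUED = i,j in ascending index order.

#0 head=0: xor i0 WAW r2
#1 head=1: ld;mulh i1,i2 2-wide
#2 head=3: add i3 RAW+WAW r2
#3 head=4: mul i4 RAW+WAW r2
#4 head=5: sll;bne i5,i6 2-wide
#5 head=7: st i7 no-port MEM/MEM
#6 head=8: st i8 tail

ISSUED = 7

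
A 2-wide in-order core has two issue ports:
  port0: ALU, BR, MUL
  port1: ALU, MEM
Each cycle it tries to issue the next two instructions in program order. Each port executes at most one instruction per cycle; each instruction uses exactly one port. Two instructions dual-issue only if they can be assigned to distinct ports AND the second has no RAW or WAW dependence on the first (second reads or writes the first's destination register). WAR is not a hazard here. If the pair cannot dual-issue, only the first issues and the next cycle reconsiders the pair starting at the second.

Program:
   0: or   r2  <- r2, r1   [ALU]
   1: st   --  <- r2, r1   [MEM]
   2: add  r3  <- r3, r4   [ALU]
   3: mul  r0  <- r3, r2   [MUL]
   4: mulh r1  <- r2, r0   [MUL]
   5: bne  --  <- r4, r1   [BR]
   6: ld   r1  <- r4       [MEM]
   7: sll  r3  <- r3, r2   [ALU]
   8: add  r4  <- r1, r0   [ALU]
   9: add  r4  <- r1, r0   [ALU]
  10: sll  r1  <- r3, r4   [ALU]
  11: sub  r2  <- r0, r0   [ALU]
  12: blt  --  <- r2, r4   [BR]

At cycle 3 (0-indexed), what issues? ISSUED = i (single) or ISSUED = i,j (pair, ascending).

ISSUED = 4

  cy0 -> i0 (or) RAW r2
  cy1 -> i1&i2 (st/add) pair
  cy2 -> i3 (mul) no-port MUL/MUL
  cy3 -> i4 (mulh) no-port MUL/BR
  cy4 -> i5&i6 (bne/ld) pair
  cy5 -> i7&i8 (sll/add) pair
  cy6 -> i9 (add) RAW r4
  cy7 -> i10&i11 (sll/sub) pair
  cy8 -> i12 (blt) tail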